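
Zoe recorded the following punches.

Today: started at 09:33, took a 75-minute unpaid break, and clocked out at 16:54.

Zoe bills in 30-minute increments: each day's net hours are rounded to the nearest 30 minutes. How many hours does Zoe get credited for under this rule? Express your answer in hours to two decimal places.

Today: 09:33–16:54 = 7 h 21 min − 75 min = 6 h 6 min → rounds to 6 h 0 min

6.00 hours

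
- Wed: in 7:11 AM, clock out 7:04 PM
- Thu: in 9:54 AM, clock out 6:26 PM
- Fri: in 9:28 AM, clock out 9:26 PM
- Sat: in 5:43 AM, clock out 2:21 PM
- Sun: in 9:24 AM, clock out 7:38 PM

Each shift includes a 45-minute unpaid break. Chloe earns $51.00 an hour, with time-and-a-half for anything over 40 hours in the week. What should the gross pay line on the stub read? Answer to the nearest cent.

$2613.75

Wed: 7:11 AM–7:04 PM = 11 h 53 min; less 45 min break → 11 h 8 min
Thu: 9:54 AM–6:26 PM = 8 h 32 min; less 45 min break → 7 h 47 min
Fri: 9:28 AM–9:26 PM = 11 h 58 min; less 45 min break → 11 h 13 min
Sat: 5:43 AM–2:21 PM = 8 h 38 min; less 45 min break → 7 h 53 min
Sun: 9:24 AM–7:38 PM = 10 h 14 min; less 45 min break → 9 h 29 min
Total worked: 47 h 30 min = 2850 min.
Regular 40 h 0 min = 2400 min at $51.00/h; overtime 7 h 30 min = 450 min at $76.50/h.
Pay = (2400 × $51.00 + 450 × $76.50) ÷ 60 = $2613.75.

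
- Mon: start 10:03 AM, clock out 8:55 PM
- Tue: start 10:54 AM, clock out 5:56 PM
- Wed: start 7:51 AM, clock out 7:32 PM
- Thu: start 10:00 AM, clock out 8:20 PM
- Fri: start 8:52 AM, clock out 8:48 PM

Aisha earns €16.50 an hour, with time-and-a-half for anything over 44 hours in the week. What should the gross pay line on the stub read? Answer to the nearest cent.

Mon: 10:03 AM–8:55 PM = 10 h 52 min
Tue: 10:54 AM–5:56 PM = 7 h 2 min
Wed: 7:51 AM–7:32 PM = 11 h 41 min
Thu: 10:00 AM–8:20 PM = 10 h 20 min
Fri: 8:52 AM–8:48 PM = 11 h 56 min
Total worked: 51 h 51 min = 3111 min.
Regular 44 h 0 min = 2640 min at €16.50/h; overtime 7 h 51 min = 471 min at €24.75/h.
Pay = (2640 × €16.50 + 471 × €24.75) ÷ 60 = €920.29.

€920.29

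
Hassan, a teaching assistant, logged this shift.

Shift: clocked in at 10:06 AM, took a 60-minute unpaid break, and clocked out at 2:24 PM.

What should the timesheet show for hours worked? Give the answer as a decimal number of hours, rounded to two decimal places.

3.30 hours

Shift: 10:06 AM–2:24 PM = 4 h 18 min; less 60 min break → 3 h 18 min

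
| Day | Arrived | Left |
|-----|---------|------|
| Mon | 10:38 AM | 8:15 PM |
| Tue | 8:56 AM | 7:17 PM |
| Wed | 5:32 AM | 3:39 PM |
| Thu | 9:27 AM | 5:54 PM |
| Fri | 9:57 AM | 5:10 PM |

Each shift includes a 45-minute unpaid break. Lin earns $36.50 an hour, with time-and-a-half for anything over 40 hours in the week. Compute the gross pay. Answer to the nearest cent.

Mon: 10:38 AM–8:15 PM = 9 h 37 min; less 45 min break → 8 h 52 min
Tue: 8:56 AM–7:17 PM = 10 h 21 min; less 45 min break → 9 h 36 min
Wed: 5:32 AM–3:39 PM = 10 h 7 min; less 45 min break → 9 h 22 min
Thu: 9:27 AM–5:54 PM = 8 h 27 min; less 45 min break → 7 h 42 min
Fri: 9:57 AM–5:10 PM = 7 h 13 min; less 45 min break → 6 h 28 min
Total worked: 42 h 0 min = 2520 min.
Regular 40 h 0 min = 2400 min at $36.50/h; overtime 2 h 0 min = 120 min at $54.75/h.
Pay = (2400 × $36.50 + 120 × $54.75) ÷ 60 = $1569.50.

$1569.50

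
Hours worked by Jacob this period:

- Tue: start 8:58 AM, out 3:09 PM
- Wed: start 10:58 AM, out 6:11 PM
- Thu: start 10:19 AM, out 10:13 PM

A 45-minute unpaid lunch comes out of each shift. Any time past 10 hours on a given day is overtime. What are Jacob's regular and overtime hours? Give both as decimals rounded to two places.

Tue: 8:58 AM–3:09 PM = 6 h 11 min; less 45 min break → 5 h 26 min
Wed: 10:58 AM–6:11 PM = 7 h 13 min; less 45 min break → 6 h 28 min
Thu: 10:19 AM–10:13 PM = 11 h 54 min; less 45 min break → 11 h 9 min
Tue reg 5 h 26 min / OT 0 h 0 min; Wed reg 6 h 28 min / OT 0 h 0 min; Thu reg 10 h 0 min / OT 1 h 9 min.
Totals: regular 21 h 54 min, overtime 1 h 9 min.

Regular 21.90 hours, overtime 1.15 hours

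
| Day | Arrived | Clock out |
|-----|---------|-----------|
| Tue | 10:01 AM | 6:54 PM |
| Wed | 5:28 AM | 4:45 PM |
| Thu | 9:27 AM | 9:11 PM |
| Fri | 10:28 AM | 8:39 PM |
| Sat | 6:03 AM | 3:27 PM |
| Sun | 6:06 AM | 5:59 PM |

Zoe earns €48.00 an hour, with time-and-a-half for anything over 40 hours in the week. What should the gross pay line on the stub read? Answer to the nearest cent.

€3602.40

Tue: 10:01 AM–6:54 PM = 8 h 53 min
Wed: 5:28 AM–4:45 PM = 11 h 17 min
Thu: 9:27 AM–9:11 PM = 11 h 44 min
Fri: 10:28 AM–8:39 PM = 10 h 11 min
Sat: 6:03 AM–3:27 PM = 9 h 24 min
Sun: 6:06 AM–5:59 PM = 11 h 53 min
Total worked: 63 h 22 min = 3802 min.
Regular 40 h 0 min = 2400 min at €48.00/h; overtime 23 h 22 min = 1402 min at €72.00/h.
Pay = (2400 × €48.00 + 1402 × €72.00) ÷ 60 = €3602.40.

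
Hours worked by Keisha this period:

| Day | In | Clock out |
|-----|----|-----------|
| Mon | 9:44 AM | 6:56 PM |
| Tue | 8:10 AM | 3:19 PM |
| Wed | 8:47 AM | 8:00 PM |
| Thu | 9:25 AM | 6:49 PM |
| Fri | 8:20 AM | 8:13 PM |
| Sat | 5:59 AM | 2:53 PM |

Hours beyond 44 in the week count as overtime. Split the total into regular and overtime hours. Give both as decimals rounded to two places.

Mon: 9:44 AM–6:56 PM = 9 h 12 min
Tue: 8:10 AM–3:19 PM = 7 h 9 min
Wed: 8:47 AM–8:00 PM = 11 h 13 min
Thu: 9:25 AM–6:49 PM = 9 h 24 min
Fri: 8:20 AM–8:13 PM = 11 h 53 min
Sat: 5:59 AM–2:53 PM = 8 h 54 min
Total worked: 57 h 45 min = 57.75 h.
Threshold 44 h → overtime 13 h 45 min, regular 44 h 0 min.

Regular 44.00 hours, overtime 13.75 hours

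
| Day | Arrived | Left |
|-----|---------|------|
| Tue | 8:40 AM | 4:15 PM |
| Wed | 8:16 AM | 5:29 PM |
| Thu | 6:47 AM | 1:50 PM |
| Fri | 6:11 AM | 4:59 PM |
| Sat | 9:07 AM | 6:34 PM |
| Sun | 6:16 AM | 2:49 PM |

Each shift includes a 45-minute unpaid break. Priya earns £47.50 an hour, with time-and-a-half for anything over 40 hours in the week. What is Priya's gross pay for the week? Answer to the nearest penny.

£2480.69

Tue: 8:40 AM–4:15 PM = 7 h 35 min; less 45 min break → 6 h 50 min
Wed: 8:16 AM–5:29 PM = 9 h 13 min; less 45 min break → 8 h 28 min
Thu: 6:47 AM–1:50 PM = 7 h 3 min; less 45 min break → 6 h 18 min
Fri: 6:11 AM–4:59 PM = 10 h 48 min; less 45 min break → 10 h 3 min
Sat: 9:07 AM–6:34 PM = 9 h 27 min; less 45 min break → 8 h 42 min
Sun: 6:16 AM–2:49 PM = 8 h 33 min; less 45 min break → 7 h 48 min
Total worked: 48 h 9 min = 2889 min.
Regular 40 h 0 min = 2400 min at £47.50/h; overtime 8 h 9 min = 489 min at £71.25/h.
Pay = (2400 × £47.50 + 489 × £71.25) ÷ 60 = £2480.69.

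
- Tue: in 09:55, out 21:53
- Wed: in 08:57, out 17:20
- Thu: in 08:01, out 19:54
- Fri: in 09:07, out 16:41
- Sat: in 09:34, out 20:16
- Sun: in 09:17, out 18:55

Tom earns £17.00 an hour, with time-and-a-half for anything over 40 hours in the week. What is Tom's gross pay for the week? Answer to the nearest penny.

£1193.40

Tue: 09:55–21:53 = 11 h 58 min
Wed: 08:57–17:20 = 8 h 23 min
Thu: 08:01–19:54 = 11 h 53 min
Fri: 09:07–16:41 = 7 h 34 min
Sat: 09:34–20:16 = 10 h 42 min
Sun: 09:17–18:55 = 9 h 38 min
Total worked: 60 h 8 min = 3608 min.
Regular 40 h 0 min = 2400 min at £17.00/h; overtime 20 h 8 min = 1208 min at £25.50/h.
Pay = (2400 × £17.00 + 1208 × £25.50) ÷ 60 = £1193.40.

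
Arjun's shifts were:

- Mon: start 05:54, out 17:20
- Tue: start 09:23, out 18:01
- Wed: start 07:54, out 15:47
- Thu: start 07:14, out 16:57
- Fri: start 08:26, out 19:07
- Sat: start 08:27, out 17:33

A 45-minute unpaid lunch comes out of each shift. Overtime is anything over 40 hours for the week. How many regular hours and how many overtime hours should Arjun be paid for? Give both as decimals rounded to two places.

Mon: 05:54–17:20 = 11 h 26 min; less 45 min break → 10 h 41 min
Tue: 09:23–18:01 = 8 h 38 min; less 45 min break → 7 h 53 min
Wed: 07:54–15:47 = 7 h 53 min; less 45 min break → 7 h 8 min
Thu: 07:14–16:57 = 9 h 43 min; less 45 min break → 8 h 58 min
Fri: 08:26–19:07 = 10 h 41 min; less 45 min break → 9 h 56 min
Sat: 08:27–17:33 = 9 h 6 min; less 45 min break → 8 h 21 min
Total worked: 52 h 57 min = 52.95 h.
Threshold 40 h → overtime 12 h 57 min, regular 40 h 0 min.

Regular 40.00 hours, overtime 12.95 hours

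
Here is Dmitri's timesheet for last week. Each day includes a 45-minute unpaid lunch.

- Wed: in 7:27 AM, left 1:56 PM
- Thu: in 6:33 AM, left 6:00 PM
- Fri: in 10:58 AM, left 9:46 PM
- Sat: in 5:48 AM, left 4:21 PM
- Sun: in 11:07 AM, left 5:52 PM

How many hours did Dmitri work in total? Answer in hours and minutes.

42 h 17 min

Wed: 7:27 AM–1:56 PM = 6 h 29 min; less 45 min break → 5 h 44 min
Thu: 6:33 AM–6:00 PM = 11 h 27 min; less 45 min break → 10 h 42 min
Fri: 10:58 AM–9:46 PM = 10 h 48 min; less 45 min break → 10 h 3 min
Sat: 5:48 AM–4:21 PM = 10 h 33 min; less 45 min break → 9 h 48 min
Sun: 11:07 AM–5:52 PM = 6 h 45 min; less 45 min break → 6 h 0 min
Total: 5 h 44 min + 10 h 42 min + 10 h 3 min + 9 h 48 min + 6 h 0 min = 42 h 17 min.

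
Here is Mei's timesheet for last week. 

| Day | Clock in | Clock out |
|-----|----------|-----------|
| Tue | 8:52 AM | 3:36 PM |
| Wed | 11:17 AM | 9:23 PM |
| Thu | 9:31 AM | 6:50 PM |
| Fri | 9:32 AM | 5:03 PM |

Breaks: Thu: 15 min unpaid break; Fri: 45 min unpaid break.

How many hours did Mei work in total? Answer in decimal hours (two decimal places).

Tue: 8:52 AM–3:36 PM = 6 h 44 min
Wed: 11:17 AM–9:23 PM = 10 h 6 min
Thu: 9:31 AM–6:50 PM = 9 h 19 min; less 15 min break → 9 h 4 min
Fri: 9:32 AM–5:03 PM = 7 h 31 min; less 45 min break → 6 h 46 min
Total: 6 h 44 min + 10 h 6 min + 9 h 4 min + 6 h 46 min = 32 h 40 min.

32.67 hours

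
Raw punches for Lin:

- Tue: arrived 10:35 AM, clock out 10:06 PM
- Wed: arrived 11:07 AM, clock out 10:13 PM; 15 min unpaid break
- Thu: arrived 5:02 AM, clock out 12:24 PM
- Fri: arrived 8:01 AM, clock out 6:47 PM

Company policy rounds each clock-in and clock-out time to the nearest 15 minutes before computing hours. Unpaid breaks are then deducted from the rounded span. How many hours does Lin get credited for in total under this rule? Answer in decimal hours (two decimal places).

40.75 hours

Tue: in 10:35 AM→10:30 AM, out 10:06 PM→10:00 PM; 11 h 30 min
Wed: in 11:07 AM→11:00 AM, out 10:13 PM→10:15 PM; 11 h 15 min − 15 min = 11 h 0 min
Thu: in 5:02 AM→5:00 AM, out 12:24 PM→12:30 PM; 7 h 30 min
Fri: in 8:01 AM→8:00 AM, out 6:47 PM→6:45 PM; 10 h 45 min
Total credited: 40 h 45 min.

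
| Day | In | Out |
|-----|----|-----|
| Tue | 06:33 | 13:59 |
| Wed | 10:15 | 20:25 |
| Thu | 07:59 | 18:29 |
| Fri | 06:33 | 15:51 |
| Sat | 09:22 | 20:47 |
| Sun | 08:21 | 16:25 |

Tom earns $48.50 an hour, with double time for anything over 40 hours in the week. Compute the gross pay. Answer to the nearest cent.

$3577.68

Tue: 06:33–13:59 = 7 h 26 min
Wed: 10:15–20:25 = 10 h 10 min
Thu: 07:59–18:29 = 10 h 30 min
Fri: 06:33–15:51 = 9 h 18 min
Sat: 09:22–20:47 = 11 h 25 min
Sun: 08:21–16:25 = 8 h 4 min
Total worked: 56 h 53 min = 3413 min.
Regular 40 h 0 min = 2400 min at $48.50/h; overtime 16 h 53 min = 1013 min at $97.00/h.
Pay = (2400 × $48.50 + 1013 × $97.00) ÷ 60 = $3577.68.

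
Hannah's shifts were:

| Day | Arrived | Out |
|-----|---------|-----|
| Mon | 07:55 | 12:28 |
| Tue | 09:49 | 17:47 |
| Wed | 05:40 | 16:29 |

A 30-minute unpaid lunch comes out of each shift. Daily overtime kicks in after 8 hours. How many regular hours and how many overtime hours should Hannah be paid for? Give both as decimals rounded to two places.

Regular 19.52 hours, overtime 2.32 hours

Mon: 07:55–12:28 = 4 h 33 min; less 30 min break → 4 h 3 min
Tue: 09:49–17:47 = 7 h 58 min; less 30 min break → 7 h 28 min
Wed: 05:40–16:29 = 10 h 49 min; less 30 min break → 10 h 19 min
Mon reg 4 h 3 min / OT 0 h 0 min; Tue reg 7 h 28 min / OT 0 h 0 min; Wed reg 8 h 0 min / OT 2 h 19 min.
Totals: regular 19 h 31 min, overtime 2 h 19 min.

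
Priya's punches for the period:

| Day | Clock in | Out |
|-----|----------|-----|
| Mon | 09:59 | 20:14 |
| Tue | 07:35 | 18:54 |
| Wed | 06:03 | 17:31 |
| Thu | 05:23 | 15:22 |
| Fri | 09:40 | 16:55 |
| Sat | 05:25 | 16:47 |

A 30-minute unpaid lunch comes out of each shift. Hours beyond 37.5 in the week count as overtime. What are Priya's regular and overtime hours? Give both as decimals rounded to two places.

Regular 37.50 hours, overtime 21.13 hours

Mon: 09:59–20:14 = 10 h 15 min; less 30 min break → 9 h 45 min
Tue: 07:35–18:54 = 11 h 19 min; less 30 min break → 10 h 49 min
Wed: 06:03–17:31 = 11 h 28 min; less 30 min break → 10 h 58 min
Thu: 05:23–15:22 = 9 h 59 min; less 30 min break → 9 h 29 min
Fri: 09:40–16:55 = 7 h 15 min; less 30 min break → 6 h 45 min
Sat: 05:25–16:47 = 11 h 22 min; less 30 min break → 10 h 52 min
Total worked: 58 h 38 min = 58.63 h.
Threshold 37.5 h → overtime 21 h 8 min, regular 37 h 30 min.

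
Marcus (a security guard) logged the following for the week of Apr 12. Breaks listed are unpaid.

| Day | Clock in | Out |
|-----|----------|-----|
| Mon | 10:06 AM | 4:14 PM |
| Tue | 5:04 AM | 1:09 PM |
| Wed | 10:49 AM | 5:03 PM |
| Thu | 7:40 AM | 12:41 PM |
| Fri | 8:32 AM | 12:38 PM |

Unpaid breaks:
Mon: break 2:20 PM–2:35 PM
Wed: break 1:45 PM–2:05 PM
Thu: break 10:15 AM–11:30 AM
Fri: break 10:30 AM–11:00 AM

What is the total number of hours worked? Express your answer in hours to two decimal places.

27.23 hours

Mon: 10:06 AM–4:14 PM = 6 h 8 min; less 15 min break → 5 h 53 min
Tue: 5:04 AM–1:09 PM = 8 h 5 min
Wed: 10:49 AM–5:03 PM = 6 h 14 min; less 20 min break → 5 h 54 min
Thu: 7:40 AM–12:41 PM = 5 h 1 min; less 75 min break → 3 h 46 min
Fri: 8:32 AM–12:38 PM = 4 h 6 min; less 30 min break → 3 h 36 min
Total: 5 h 53 min + 8 h 5 min + 5 h 54 min + 3 h 46 min + 3 h 36 min = 27 h 14 min.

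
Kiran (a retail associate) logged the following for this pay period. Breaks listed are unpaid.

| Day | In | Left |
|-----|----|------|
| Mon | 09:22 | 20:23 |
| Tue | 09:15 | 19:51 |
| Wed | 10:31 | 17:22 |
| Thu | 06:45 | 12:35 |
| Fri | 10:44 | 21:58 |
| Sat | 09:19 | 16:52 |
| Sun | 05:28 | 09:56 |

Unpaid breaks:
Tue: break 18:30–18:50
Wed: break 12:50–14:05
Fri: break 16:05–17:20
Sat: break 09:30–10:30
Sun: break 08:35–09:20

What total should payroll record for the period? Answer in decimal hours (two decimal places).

52.97 hours

Mon: 09:22–20:23 = 11 h 1 min
Tue: 09:15–19:51 = 10 h 36 min; less 20 min break → 10 h 16 min
Wed: 10:31–17:22 = 6 h 51 min; less 75 min break → 5 h 36 min
Thu: 06:45–12:35 = 5 h 50 min
Fri: 10:44–21:58 = 11 h 14 min; less 75 min break → 9 h 59 min
Sat: 09:19–16:52 = 7 h 33 min; less 60 min break → 6 h 33 min
Sun: 05:28–09:56 = 4 h 28 min; less 45 min break → 3 h 43 min
Total: 11 h 1 min + 10 h 16 min + 5 h 36 min + 5 h 50 min + 9 h 59 min + 6 h 33 min + 3 h 43 min = 52 h 58 min.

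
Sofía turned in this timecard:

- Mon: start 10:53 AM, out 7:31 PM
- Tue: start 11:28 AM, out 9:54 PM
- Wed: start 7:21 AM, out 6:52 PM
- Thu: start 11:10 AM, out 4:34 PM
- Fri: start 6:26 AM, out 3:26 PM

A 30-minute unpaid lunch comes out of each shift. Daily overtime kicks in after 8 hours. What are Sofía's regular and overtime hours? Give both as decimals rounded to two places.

Mon: 10:53 AM–7:31 PM = 8 h 38 min; less 30 min break → 8 h 8 min
Tue: 11:28 AM–9:54 PM = 10 h 26 min; less 30 min break → 9 h 56 min
Wed: 7:21 AM–6:52 PM = 11 h 31 min; less 30 min break → 11 h 1 min
Thu: 11:10 AM–4:34 PM = 5 h 24 min; less 30 min break → 4 h 54 min
Fri: 6:26 AM–3:26 PM = 9 h 0 min; less 30 min break → 8 h 30 min
Mon reg 8 h 0 min / OT 0 h 8 min; Tue reg 8 h 0 min / OT 1 h 56 min; Wed reg 8 h 0 min / OT 3 h 1 min; Thu reg 4 h 54 min / OT 0 h 0 min; Fri reg 8 h 0 min / OT 0 h 30 min.
Totals: regular 36 h 54 min, overtime 5 h 35 min.

Regular 36.90 hours, overtime 5.58 hours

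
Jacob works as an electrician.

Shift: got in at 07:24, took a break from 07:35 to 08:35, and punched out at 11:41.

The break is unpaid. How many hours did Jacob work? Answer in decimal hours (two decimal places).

3.28 hours

Shift: 07:24–11:41 = 4 h 17 min; less 60 min break → 3 h 17 min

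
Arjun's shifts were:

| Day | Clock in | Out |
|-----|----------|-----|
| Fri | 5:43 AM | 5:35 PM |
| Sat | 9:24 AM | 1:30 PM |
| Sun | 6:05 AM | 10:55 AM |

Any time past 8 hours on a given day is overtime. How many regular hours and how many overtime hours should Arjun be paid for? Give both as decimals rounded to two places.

Regular 16.93 hours, overtime 3.87 hours

Fri: 5:43 AM–5:35 PM = 11 h 52 min
Sat: 9:24 AM–1:30 PM = 4 h 6 min
Sun: 6:05 AM–10:55 AM = 4 h 50 min
Fri reg 8 h 0 min / OT 3 h 52 min; Sat reg 4 h 6 min / OT 0 h 0 min; Sun reg 4 h 50 min / OT 0 h 0 min.
Totals: regular 16 h 56 min, overtime 3 h 52 min.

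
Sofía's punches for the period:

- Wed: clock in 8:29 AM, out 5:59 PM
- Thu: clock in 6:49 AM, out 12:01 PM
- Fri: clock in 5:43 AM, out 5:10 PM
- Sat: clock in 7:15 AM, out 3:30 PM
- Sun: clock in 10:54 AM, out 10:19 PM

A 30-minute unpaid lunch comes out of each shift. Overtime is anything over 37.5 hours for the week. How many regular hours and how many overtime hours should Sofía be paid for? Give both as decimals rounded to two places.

Regular 37.50 hours, overtime 5.82 hours

Wed: 8:29 AM–5:59 PM = 9 h 30 min; less 30 min break → 9 h 0 min
Thu: 6:49 AM–12:01 PM = 5 h 12 min; less 30 min break → 4 h 42 min
Fri: 5:43 AM–5:10 PM = 11 h 27 min; less 30 min break → 10 h 57 min
Sat: 7:15 AM–3:30 PM = 8 h 15 min; less 30 min break → 7 h 45 min
Sun: 10:54 AM–10:19 PM = 11 h 25 min; less 30 min break → 10 h 55 min
Total worked: 43 h 19 min = 43.32 h.
Threshold 37.5 h → overtime 5 h 49 min, regular 37 h 30 min.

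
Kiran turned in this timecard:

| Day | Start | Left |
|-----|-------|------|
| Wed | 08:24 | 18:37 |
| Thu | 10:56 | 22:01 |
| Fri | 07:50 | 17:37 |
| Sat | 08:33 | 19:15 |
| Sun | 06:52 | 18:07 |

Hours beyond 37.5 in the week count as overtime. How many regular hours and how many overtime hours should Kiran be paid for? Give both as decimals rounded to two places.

Regular 37.50 hours, overtime 15.53 hours

Wed: 08:24–18:37 = 10 h 13 min
Thu: 10:56–22:01 = 11 h 5 min
Fri: 07:50–17:37 = 9 h 47 min
Sat: 08:33–19:15 = 10 h 42 min
Sun: 06:52–18:07 = 11 h 15 min
Total worked: 53 h 2 min = 53.03 h.
Threshold 37.5 h → overtime 15 h 32 min, regular 37 h 30 min.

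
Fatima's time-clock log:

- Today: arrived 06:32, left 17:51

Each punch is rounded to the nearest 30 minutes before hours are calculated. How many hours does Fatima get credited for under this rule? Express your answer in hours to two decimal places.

11.50 hours

Today: in 06:32→06:30, out 17:51→18:00; 11 h 30 min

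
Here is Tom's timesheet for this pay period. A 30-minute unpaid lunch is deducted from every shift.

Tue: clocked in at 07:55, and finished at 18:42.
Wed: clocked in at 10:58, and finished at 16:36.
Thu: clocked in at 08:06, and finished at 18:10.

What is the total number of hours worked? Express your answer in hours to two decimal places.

Tue: 07:55–18:42 = 10 h 47 min; less 30 min break → 10 h 17 min
Wed: 10:58–16:36 = 5 h 38 min; less 30 min break → 5 h 8 min
Thu: 08:06–18:10 = 10 h 4 min; less 30 min break → 9 h 34 min
Total: 10 h 17 min + 5 h 8 min + 9 h 34 min = 24 h 59 min.

24.98 hours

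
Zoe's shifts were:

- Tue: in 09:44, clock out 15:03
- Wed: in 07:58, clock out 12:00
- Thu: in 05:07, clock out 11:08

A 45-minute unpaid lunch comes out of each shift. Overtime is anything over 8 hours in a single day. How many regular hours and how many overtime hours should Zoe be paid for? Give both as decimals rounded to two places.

Regular 13.12 hours, overtime 0.00 hours

Tue: 09:44–15:03 = 5 h 19 min; less 45 min break → 4 h 34 min
Wed: 07:58–12:00 = 4 h 2 min; less 45 min break → 3 h 17 min
Thu: 05:07–11:08 = 6 h 1 min; less 45 min break → 5 h 16 min
Tue reg 4 h 34 min / OT 0 h 0 min; Wed reg 3 h 17 min / OT 0 h 0 min; Thu reg 5 h 16 min / OT 0 h 0 min.
Totals: regular 13 h 7 min, overtime 0 h 0 min.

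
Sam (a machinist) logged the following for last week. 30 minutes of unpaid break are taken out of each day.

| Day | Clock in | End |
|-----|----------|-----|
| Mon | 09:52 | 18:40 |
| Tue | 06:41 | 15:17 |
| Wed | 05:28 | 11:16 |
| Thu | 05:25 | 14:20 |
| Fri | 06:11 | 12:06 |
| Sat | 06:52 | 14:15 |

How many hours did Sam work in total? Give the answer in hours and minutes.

Mon: 09:52–18:40 = 8 h 48 min; less 30 min break → 8 h 18 min
Tue: 06:41–15:17 = 8 h 36 min; less 30 min break → 8 h 6 min
Wed: 05:28–11:16 = 5 h 48 min; less 30 min break → 5 h 18 min
Thu: 05:25–14:20 = 8 h 55 min; less 30 min break → 8 h 25 min
Fri: 06:11–12:06 = 5 h 55 min; less 30 min break → 5 h 25 min
Sat: 06:52–14:15 = 7 h 23 min; less 30 min break → 6 h 53 min
Total: 8 h 18 min + 8 h 6 min + 5 h 18 min + 8 h 25 min + 5 h 25 min + 6 h 53 min = 42 h 25 min.

42 h 25 min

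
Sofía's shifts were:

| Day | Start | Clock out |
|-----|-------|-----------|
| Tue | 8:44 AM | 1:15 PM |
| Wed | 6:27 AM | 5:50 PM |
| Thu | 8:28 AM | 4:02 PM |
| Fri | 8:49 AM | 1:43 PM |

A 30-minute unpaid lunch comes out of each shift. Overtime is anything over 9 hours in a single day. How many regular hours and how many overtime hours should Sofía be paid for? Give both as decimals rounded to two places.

Regular 24.48 hours, overtime 1.88 hours

Tue: 8:44 AM–1:15 PM = 4 h 31 min; less 30 min break → 4 h 1 min
Wed: 6:27 AM–5:50 PM = 11 h 23 min; less 30 min break → 10 h 53 min
Thu: 8:28 AM–4:02 PM = 7 h 34 min; less 30 min break → 7 h 4 min
Fri: 8:49 AM–1:43 PM = 4 h 54 min; less 30 min break → 4 h 24 min
Tue reg 4 h 1 min / OT 0 h 0 min; Wed reg 9 h 0 min / OT 1 h 53 min; Thu reg 7 h 4 min / OT 0 h 0 min; Fri reg 4 h 24 min / OT 0 h 0 min.
Totals: regular 24 h 29 min, overtime 1 h 53 min.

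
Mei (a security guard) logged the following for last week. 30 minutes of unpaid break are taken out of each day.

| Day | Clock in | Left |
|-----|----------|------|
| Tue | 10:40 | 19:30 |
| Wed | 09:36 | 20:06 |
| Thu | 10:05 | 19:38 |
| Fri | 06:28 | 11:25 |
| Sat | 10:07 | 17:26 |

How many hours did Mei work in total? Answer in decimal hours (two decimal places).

38.65 hours

Tue: 10:40–19:30 = 8 h 50 min; less 30 min break → 8 h 20 min
Wed: 09:36–20:06 = 10 h 30 min; less 30 min break → 10 h 0 min
Thu: 10:05–19:38 = 9 h 33 min; less 30 min break → 9 h 3 min
Fri: 06:28–11:25 = 4 h 57 min; less 30 min break → 4 h 27 min
Sat: 10:07–17:26 = 7 h 19 min; less 30 min break → 6 h 49 min
Total: 8 h 20 min + 10 h 0 min + 9 h 3 min + 4 h 27 min + 6 h 49 min = 38 h 39 min.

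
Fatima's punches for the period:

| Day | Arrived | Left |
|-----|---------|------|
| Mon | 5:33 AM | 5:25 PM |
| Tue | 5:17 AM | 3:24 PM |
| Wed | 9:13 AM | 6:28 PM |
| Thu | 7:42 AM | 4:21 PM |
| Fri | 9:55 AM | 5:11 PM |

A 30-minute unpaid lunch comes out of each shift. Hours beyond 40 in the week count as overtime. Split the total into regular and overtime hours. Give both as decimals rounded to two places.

Mon: 5:33 AM–5:25 PM = 11 h 52 min; less 30 min break → 11 h 22 min
Tue: 5:17 AM–3:24 PM = 10 h 7 min; less 30 min break → 9 h 37 min
Wed: 9:13 AM–6:28 PM = 9 h 15 min; less 30 min break → 8 h 45 min
Thu: 7:42 AM–4:21 PM = 8 h 39 min; less 30 min break → 8 h 9 min
Fri: 9:55 AM–5:11 PM = 7 h 16 min; less 30 min break → 6 h 46 min
Total worked: 44 h 39 min = 44.65 h.
Threshold 40 h → overtime 4 h 39 min, regular 40 h 0 min.

Regular 40.00 hours, overtime 4.65 hours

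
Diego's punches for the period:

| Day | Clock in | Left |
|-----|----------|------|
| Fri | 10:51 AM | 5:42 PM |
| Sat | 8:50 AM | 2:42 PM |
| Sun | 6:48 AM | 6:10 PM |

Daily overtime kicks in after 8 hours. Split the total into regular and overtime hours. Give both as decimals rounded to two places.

Regular 20.72 hours, overtime 3.37 hours

Fri: 10:51 AM–5:42 PM = 6 h 51 min
Sat: 8:50 AM–2:42 PM = 5 h 52 min
Sun: 6:48 AM–6:10 PM = 11 h 22 min
Fri reg 6 h 51 min / OT 0 h 0 min; Sat reg 5 h 52 min / OT 0 h 0 min; Sun reg 8 h 0 min / OT 3 h 22 min.
Totals: regular 20 h 43 min, overtime 3 h 22 min.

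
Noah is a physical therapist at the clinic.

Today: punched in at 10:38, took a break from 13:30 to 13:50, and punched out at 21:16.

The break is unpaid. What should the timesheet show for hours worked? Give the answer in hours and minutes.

Today: 10:38–21:16 = 10 h 38 min; less 20 min break → 10 h 18 min

10 h 18 min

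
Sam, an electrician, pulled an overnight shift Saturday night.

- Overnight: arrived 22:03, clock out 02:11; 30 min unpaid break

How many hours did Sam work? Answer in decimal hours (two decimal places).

Overnight: 22:03 → midnight = 1 h 57 min; midnight → 02:11 = 2 h 11 min; span 4 h 8 min; less 30 min break → 3 h 38 min

3.63 hours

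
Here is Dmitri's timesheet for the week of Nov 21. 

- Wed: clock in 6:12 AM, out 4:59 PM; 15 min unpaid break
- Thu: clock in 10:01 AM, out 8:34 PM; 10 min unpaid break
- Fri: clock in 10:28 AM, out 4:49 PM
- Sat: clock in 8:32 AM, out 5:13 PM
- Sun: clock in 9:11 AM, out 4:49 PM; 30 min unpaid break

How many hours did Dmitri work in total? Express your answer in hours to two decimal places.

43.08 hours

Wed: 6:12 AM–4:59 PM = 10 h 47 min; less 15 min break → 10 h 32 min
Thu: 10:01 AM–8:34 PM = 10 h 33 min; less 10 min break → 10 h 23 min
Fri: 10:28 AM–4:49 PM = 6 h 21 min
Sat: 8:32 AM–5:13 PM = 8 h 41 min
Sun: 9:11 AM–4:49 PM = 7 h 38 min; less 30 min break → 7 h 8 min
Total: 10 h 32 min + 10 h 23 min + 6 h 21 min + 8 h 41 min + 7 h 8 min = 43 h 5 min.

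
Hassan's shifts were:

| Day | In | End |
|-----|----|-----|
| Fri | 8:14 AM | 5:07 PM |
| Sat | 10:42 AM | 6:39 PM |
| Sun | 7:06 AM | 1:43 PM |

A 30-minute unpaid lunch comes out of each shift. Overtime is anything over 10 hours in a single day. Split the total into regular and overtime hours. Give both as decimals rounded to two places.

Fri: 8:14 AM–5:07 PM = 8 h 53 min; less 30 min break → 8 h 23 min
Sat: 10:42 AM–6:39 PM = 7 h 57 min; less 30 min break → 7 h 27 min
Sun: 7:06 AM–1:43 PM = 6 h 37 min; less 30 min break → 6 h 7 min
Fri reg 8 h 23 min / OT 0 h 0 min; Sat reg 7 h 27 min / OT 0 h 0 min; Sun reg 6 h 7 min / OT 0 h 0 min.
Totals: regular 21 h 57 min, overtime 0 h 0 min.

Regular 21.95 hours, overtime 0.00 hours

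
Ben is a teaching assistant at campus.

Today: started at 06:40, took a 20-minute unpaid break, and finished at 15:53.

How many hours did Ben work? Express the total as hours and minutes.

Today: 06:40–15:53 = 9 h 13 min; less 20 min break → 8 h 53 min

8 h 53 min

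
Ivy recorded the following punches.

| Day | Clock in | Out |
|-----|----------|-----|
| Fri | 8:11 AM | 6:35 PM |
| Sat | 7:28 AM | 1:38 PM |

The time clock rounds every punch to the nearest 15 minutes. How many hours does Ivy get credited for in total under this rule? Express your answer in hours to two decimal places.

Fri: in 8:11 AM→8:15 AM, out 6:35 PM→6:30 PM; 10 h 15 min
Sat: in 7:28 AM→7:30 AM, out 1:38 PM→1:45 PM; 6 h 15 min
Total credited: 16 h 30 min.

16.50 hours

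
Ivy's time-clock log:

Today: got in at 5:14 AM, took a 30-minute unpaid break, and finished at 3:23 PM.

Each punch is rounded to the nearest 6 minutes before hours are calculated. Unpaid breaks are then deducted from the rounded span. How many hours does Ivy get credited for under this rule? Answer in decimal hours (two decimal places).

Today: in 5:14 AM→5:12 AM, out 3:23 PM→3:24 PM; 10 h 12 min − 30 min = 9 h 42 min

9.70 hours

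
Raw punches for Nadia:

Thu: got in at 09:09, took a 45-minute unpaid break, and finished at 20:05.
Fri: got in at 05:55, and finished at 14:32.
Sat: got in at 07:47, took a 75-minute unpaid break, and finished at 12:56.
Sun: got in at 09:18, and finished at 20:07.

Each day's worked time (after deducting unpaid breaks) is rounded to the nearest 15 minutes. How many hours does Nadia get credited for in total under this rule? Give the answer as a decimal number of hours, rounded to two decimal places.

Thu: 09:09–20:05 = 10 h 56 min − 45 min = 10 h 11 min → rounds to 10 h 15 min
Fri: 05:55–14:32 = 8 h 37 min → rounds to 8 h 30 min
Sat: 07:47–12:56 = 5 h 9 min − 75 min = 3 h 54 min → rounds to 4 h 0 min
Sun: 09:18–20:07 = 10 h 49 min → rounds to 10 h 45 min
Total credited: 33 h 30 min.

33.50 hours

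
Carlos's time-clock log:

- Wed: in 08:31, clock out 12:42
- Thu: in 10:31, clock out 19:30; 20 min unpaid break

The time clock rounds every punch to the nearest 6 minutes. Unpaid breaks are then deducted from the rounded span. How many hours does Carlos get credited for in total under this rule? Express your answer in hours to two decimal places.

Wed: in 08:31→08:30, out 12:42→12:42; 4 h 12 min
Thu: in 10:31→10:30, out 19:30→19:30; 9 h 0 min − 20 min = 8 h 40 min
Total credited: 12 h 52 min.

12.87 hours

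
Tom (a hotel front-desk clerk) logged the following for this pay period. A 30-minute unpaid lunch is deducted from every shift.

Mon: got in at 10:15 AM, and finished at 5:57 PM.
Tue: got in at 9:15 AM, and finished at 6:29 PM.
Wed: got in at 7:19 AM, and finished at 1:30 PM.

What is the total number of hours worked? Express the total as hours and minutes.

21 h 37 min

Mon: 10:15 AM–5:57 PM = 7 h 42 min; less 30 min break → 7 h 12 min
Tue: 9:15 AM–6:29 PM = 9 h 14 min; less 30 min break → 8 h 44 min
Wed: 7:19 AM–1:30 PM = 6 h 11 min; less 30 min break → 5 h 41 min
Total: 7 h 12 min + 8 h 44 min + 5 h 41 min = 21 h 37 min.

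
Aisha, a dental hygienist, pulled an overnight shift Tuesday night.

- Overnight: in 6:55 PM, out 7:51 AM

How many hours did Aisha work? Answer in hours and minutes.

Overnight: 6:55 PM → midnight = 5 h 5 min; midnight → 7:51 AM = 7 h 51 min; span 12 h 56 min

12 h 56 min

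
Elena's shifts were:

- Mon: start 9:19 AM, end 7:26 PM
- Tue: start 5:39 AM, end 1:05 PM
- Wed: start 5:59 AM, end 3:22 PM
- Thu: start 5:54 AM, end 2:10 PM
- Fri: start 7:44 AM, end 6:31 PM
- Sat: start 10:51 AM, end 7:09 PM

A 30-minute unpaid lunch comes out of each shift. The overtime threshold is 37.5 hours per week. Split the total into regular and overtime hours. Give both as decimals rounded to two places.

Regular 37.50 hours, overtime 13.78 hours

Mon: 9:19 AM–7:26 PM = 10 h 7 min; less 30 min break → 9 h 37 min
Tue: 5:39 AM–1:05 PM = 7 h 26 min; less 30 min break → 6 h 56 min
Wed: 5:59 AM–3:22 PM = 9 h 23 min; less 30 min break → 8 h 53 min
Thu: 5:54 AM–2:10 PM = 8 h 16 min; less 30 min break → 7 h 46 min
Fri: 7:44 AM–6:31 PM = 10 h 47 min; less 30 min break → 10 h 17 min
Sat: 10:51 AM–7:09 PM = 8 h 18 min; less 30 min break → 7 h 48 min
Total worked: 51 h 17 min = 51.28 h.
Threshold 37.5 h → overtime 13 h 47 min, regular 37 h 30 min.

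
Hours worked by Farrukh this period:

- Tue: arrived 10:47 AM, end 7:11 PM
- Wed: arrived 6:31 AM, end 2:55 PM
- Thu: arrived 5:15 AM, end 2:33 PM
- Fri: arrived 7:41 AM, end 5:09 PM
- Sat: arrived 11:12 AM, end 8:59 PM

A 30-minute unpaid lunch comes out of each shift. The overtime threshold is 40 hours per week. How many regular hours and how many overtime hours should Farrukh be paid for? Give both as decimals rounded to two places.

Tue: 10:47 AM–7:11 PM = 8 h 24 min; less 30 min break → 7 h 54 min
Wed: 6:31 AM–2:55 PM = 8 h 24 min; less 30 min break → 7 h 54 min
Thu: 5:15 AM–2:33 PM = 9 h 18 min; less 30 min break → 8 h 48 min
Fri: 7:41 AM–5:09 PM = 9 h 28 min; less 30 min break → 8 h 58 min
Sat: 11:12 AM–8:59 PM = 9 h 47 min; less 30 min break → 9 h 17 min
Total worked: 42 h 51 min = 42.85 h.
Threshold 40 h → overtime 2 h 51 min, regular 40 h 0 min.

Regular 40.00 hours, overtime 2.85 hours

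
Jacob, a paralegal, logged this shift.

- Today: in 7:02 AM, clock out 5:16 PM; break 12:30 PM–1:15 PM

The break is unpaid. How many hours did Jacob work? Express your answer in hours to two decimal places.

Today: 7:02 AM–5:16 PM = 10 h 14 min; less 45 min break → 9 h 29 min

9.48 hours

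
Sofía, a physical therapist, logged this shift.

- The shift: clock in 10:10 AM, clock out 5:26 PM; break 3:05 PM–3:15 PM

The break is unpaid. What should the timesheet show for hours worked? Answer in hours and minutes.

7 h 6 min

The shift: 10:10 AM–5:26 PM = 7 h 16 min; less 10 min break → 7 h 6 min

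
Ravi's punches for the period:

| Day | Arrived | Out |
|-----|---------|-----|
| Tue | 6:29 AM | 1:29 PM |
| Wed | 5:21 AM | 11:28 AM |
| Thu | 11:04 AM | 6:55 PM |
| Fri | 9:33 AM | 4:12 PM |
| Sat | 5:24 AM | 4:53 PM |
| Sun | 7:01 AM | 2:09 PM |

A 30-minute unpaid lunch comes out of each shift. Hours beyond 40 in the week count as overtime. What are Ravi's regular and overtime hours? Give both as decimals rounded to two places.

Regular 40.00 hours, overtime 3.23 hours

Tue: 6:29 AM–1:29 PM = 7 h 0 min; less 30 min break → 6 h 30 min
Wed: 5:21 AM–11:28 AM = 6 h 7 min; less 30 min break → 5 h 37 min
Thu: 11:04 AM–6:55 PM = 7 h 51 min; less 30 min break → 7 h 21 min
Fri: 9:33 AM–4:12 PM = 6 h 39 min; less 30 min break → 6 h 9 min
Sat: 5:24 AM–4:53 PM = 11 h 29 min; less 30 min break → 10 h 59 min
Sun: 7:01 AM–2:09 PM = 7 h 8 min; less 30 min break → 6 h 38 min
Total worked: 43 h 14 min = 43.23 h.
Threshold 40 h → overtime 3 h 14 min, regular 40 h 0 min.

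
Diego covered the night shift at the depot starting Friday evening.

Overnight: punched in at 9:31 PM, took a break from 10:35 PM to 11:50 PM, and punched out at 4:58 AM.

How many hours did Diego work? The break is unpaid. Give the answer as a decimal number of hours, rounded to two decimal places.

6.20 hours

Overnight: 9:31 PM → midnight = 2 h 29 min; midnight → 4:58 AM = 4 h 58 min; span 7 h 27 min; less 75 min break → 6 h 12 min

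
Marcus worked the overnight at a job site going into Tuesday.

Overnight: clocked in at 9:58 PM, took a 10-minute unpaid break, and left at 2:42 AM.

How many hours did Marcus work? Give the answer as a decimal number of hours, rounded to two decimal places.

Overnight: 9:58 PM → midnight = 2 h 2 min; midnight → 2:42 AM = 2 h 42 min; span 4 h 44 min; less 10 min break → 4 h 34 min

4.57 hours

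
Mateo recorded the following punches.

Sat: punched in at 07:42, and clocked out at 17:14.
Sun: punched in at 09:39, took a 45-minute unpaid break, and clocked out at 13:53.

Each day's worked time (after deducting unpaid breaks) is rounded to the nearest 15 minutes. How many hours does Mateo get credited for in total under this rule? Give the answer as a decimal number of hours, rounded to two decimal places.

13.00 hours

Sat: 07:42–17:14 = 9 h 32 min → rounds to 9 h 30 min
Sun: 09:39–13:53 = 4 h 14 min − 45 min = 3 h 29 min → rounds to 3 h 30 min
Total credited: 13 h 0 min.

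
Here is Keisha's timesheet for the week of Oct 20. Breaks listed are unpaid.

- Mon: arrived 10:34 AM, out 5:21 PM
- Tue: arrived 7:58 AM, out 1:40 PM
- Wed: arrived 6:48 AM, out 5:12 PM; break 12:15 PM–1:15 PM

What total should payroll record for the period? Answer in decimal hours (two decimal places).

Mon: 10:34 AM–5:21 PM = 6 h 47 min
Tue: 7:58 AM–1:40 PM = 5 h 42 min
Wed: 6:48 AM–5:12 PM = 10 h 24 min; less 60 min break → 9 h 24 min
Total: 6 h 47 min + 5 h 42 min + 9 h 24 min = 21 h 53 min.

21.88 hours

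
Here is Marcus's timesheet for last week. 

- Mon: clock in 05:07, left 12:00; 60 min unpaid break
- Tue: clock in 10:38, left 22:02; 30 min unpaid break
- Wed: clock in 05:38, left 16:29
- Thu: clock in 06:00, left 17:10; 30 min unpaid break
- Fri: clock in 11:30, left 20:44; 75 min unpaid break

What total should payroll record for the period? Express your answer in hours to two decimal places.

Mon: 05:07–12:00 = 6 h 53 min; less 60 min break → 5 h 53 min
Tue: 10:38–22:02 = 11 h 24 min; less 30 min break → 10 h 54 min
Wed: 05:38–16:29 = 10 h 51 min
Thu: 06:00–17:10 = 11 h 10 min; less 30 min break → 10 h 40 min
Fri: 11:30–20:44 = 9 h 14 min; less 75 min break → 7 h 59 min
Total: 5 h 53 min + 10 h 54 min + 10 h 51 min + 10 h 40 min + 7 h 59 min = 46 h 17 min.

46.28 hours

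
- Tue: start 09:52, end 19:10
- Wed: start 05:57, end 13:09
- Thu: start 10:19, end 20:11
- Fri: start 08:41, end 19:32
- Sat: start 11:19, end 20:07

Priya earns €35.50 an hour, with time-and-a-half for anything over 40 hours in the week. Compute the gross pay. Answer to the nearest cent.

Tue: 09:52–19:10 = 9 h 18 min
Wed: 05:57–13:09 = 7 h 12 min
Thu: 10:19–20:11 = 9 h 52 min
Fri: 08:41–19:32 = 10 h 51 min
Sat: 11:19–20:07 = 8 h 48 min
Total worked: 46 h 1 min = 2761 min.
Regular 40 h 0 min = 2400 min at €35.50/h; overtime 6 h 1 min = 361 min at €53.25/h.
Pay = (2400 × €35.50 + 361 × €53.25) ÷ 60 = €1740.39.

€1740.39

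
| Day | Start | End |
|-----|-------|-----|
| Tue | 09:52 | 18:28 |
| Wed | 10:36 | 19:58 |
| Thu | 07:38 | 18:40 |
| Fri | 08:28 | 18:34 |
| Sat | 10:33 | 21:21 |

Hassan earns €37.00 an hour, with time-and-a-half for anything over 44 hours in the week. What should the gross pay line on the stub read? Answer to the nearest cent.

€1955.45

Tue: 09:52–18:28 = 8 h 36 min
Wed: 10:36–19:58 = 9 h 22 min
Thu: 07:38–18:40 = 11 h 2 min
Fri: 08:28–18:34 = 10 h 6 min
Sat: 10:33–21:21 = 10 h 48 min
Total worked: 49 h 54 min = 2994 min.
Regular 44 h 0 min = 2640 min at €37.00/h; overtime 5 h 54 min = 354 min at €55.50/h.
Pay = (2640 × €37.00 + 354 × €55.50) ÷ 60 = €1955.45.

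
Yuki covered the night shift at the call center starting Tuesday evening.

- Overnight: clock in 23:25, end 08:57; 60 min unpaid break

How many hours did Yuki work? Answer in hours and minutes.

Overnight: 23:25 → midnight = 0 h 35 min; midnight → 08:57 = 8 h 57 min; span 9 h 32 min; less 60 min break → 8 h 32 min

8 h 32 min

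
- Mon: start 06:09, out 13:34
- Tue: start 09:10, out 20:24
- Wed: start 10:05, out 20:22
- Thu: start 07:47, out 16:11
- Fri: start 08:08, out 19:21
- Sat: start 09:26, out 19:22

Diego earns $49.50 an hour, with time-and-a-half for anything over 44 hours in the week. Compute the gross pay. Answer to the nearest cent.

Mon: 06:09–13:34 = 7 h 25 min
Tue: 09:10–20:24 = 11 h 14 min
Wed: 10:05–20:22 = 10 h 17 min
Thu: 07:47–16:11 = 8 h 24 min
Fri: 08:08–19:21 = 11 h 13 min
Sat: 09:26–19:22 = 9 h 56 min
Total worked: 58 h 29 min = 3509 min.
Regular 44 h 0 min = 2640 min at $49.50/h; overtime 14 h 29 min = 869 min at $74.25/h.
Pay = (2640 × $49.50 + 869 × $74.25) ÷ 60 = $3253.39.

$3253.39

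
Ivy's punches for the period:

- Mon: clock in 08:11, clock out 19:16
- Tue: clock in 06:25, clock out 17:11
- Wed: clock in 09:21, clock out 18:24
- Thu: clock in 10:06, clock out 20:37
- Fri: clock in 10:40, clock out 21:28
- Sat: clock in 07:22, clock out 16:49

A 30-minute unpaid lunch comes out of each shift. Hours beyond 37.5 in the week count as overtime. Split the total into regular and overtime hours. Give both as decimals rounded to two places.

Regular 37.50 hours, overtime 21.17 hours

Mon: 08:11–19:16 = 11 h 5 min; less 30 min break → 10 h 35 min
Tue: 06:25–17:11 = 10 h 46 min; less 30 min break → 10 h 16 min
Wed: 09:21–18:24 = 9 h 3 min; less 30 min break → 8 h 33 min
Thu: 10:06–20:37 = 10 h 31 min; less 30 min break → 10 h 1 min
Fri: 10:40–21:28 = 10 h 48 min; less 30 min break → 10 h 18 min
Sat: 07:22–16:49 = 9 h 27 min; less 30 min break → 8 h 57 min
Total worked: 58 h 40 min = 58.67 h.
Threshold 37.5 h → overtime 21 h 10 min, regular 37 h 30 min.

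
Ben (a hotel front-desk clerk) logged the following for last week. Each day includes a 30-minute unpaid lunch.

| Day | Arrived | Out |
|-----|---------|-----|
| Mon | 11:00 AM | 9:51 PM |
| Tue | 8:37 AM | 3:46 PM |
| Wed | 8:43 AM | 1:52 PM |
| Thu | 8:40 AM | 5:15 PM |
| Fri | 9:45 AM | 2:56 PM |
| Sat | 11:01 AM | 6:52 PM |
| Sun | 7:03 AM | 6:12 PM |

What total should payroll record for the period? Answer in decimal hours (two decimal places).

Mon: 11:00 AM–9:51 PM = 10 h 51 min; less 30 min break → 10 h 21 min
Tue: 8:37 AM–3:46 PM = 7 h 9 min; less 30 min break → 6 h 39 min
Wed: 8:43 AM–1:52 PM = 5 h 9 min; less 30 min break → 4 h 39 min
Thu: 8:40 AM–5:15 PM = 8 h 35 min; less 30 min break → 8 h 5 min
Fri: 9:45 AM–2:56 PM = 5 h 11 min; less 30 min break → 4 h 41 min
Sat: 11:01 AM–6:52 PM = 7 h 51 min; less 30 min break → 7 h 21 min
Sun: 7:03 AM–6:12 PM = 11 h 9 min; less 30 min break → 10 h 39 min
Total: 10 h 21 min + 6 h 39 min + 4 h 39 min + 8 h 5 min + 4 h 41 min + 7 h 21 min + 10 h 39 min = 52 h 25 min.

52.42 hours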